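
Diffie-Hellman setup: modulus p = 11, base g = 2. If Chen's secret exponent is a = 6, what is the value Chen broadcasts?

9

Public value = 2^6 (mod 11).
2^1 ≡ 2 (mod 11)
2^2 = (2^1)^2 ≡ 2^2 = 4 ≡ 4 (mod 11)
2^4 = (2^2)^2 ≡ 4^2 = 16 ≡ 5 (mod 11)
2^6 = 2^4 · 2^2 ≡ 5 · 4 ≡ 9 (mod 11).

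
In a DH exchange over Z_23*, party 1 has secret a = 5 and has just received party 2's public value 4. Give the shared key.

Shared key K = 4^5 mod 23.
4^1 ≡ 4 (mod 23)
4^2 = (4^1)^2 ≡ 4^2 = 16 ≡ 16 (mod 23)
4^4 = (4^2)^2 ≡ 16^2 = 256 ≡ 3 (mod 23)
4^5 = 4^4 · 4^1 ≡ 3 · 4 ≡ 12 (mod 23).

12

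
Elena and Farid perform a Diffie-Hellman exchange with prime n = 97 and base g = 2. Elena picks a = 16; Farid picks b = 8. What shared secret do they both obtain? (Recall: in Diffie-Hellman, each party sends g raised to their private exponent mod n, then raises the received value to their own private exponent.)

Elena sends A = g^a mod n = 2^16 mod 97.
2^1 ≡ 2 (mod 97)
2^2 = (2^1)^2 ≡ 2^2 = 4 ≡ 4 (mod 97)
2^4 = (2^2)^2 ≡ 4^2 = 16 ≡ 16 (mod 97)
2^8 = (2^4)^2 ≡ 16^2 = 256 ≡ 62 (mod 97)
2^16 = (2^8)^2 ≡ 62^2 = 3844 ≡ 61 (mod 97)
So A = 61. Farid then computes K = A^b mod n = 61^8 mod 97.
61^1 ≡ 61 (mod 97)
61^2 = (61^1)^2 ≡ 61^2 = 3721 ≡ 35 (mod 97)
61^4 = (61^2)^2 ≡ 35^2 = 1225 ≡ 61 (mod 97)
61^8 = (61^4)^2 ≡ 61^2 = 3721 ≡ 35 (mod 97)

35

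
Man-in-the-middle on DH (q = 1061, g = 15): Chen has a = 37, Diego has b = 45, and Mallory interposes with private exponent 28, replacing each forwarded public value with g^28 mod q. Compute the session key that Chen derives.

Chen receives Mallory's public value M = 15^28 mod 1061 instead of the honest one.
15^1 ≡ 15 (mod 1061)
15^2 = (15^1)^2 ≡ 15^2 = 225 ≡ 225 (mod 1061)
15^4 = (15^2)^2 ≡ 225^2 = 50625 ≡ 758 (mod 1061)
15^8 = (15^4)^2 ≡ 758^2 = 574564 ≡ 563 (mod 1061)
15^16 = (15^8)^2 ≡ 563^2 = 316969 ≡ 791 (mod 1061)
15^28 = 15^16 · 15^8 · 15^4 ≡ 791 · 563 · 758 ≡ 1020 (mod 1061).
So M = 1020. Chen computes K = M^37 mod 1061.
1020^1 ≡ 1020 (mod 1061)
1020^2 = (1020^1)^2 ≡ 1020^2 = 1040400 ≡ 620 (mod 1061)
1020^4 = (1020^2)^2 ≡ 620^2 = 384400 ≡ 318 (mod 1061)
1020^8 = (1020^4)^2 ≡ 318^2 = 101124 ≡ 329 (mod 1061)
1020^16 = (1020^8)^2 ≡ 329^2 = 108241 ≡ 19 (mod 1061)
1020^32 = (1020^16)^2 ≡ 19^2 = 361 ≡ 361 (mod 1061)
1020^37 = 1020^32 · 1020^4 · 1020^1 ≡ 361 · 318 · 1020 ≡ 939 (mod 1061).

939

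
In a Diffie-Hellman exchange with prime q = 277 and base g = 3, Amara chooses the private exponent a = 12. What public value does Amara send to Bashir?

155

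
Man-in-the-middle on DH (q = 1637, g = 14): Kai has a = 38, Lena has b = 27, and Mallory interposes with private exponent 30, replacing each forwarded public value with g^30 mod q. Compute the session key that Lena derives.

327

Lena receives Mallory's public value M = 14^30 mod 1637 instead of the honest one.
14^1 ≡ 14 (mod 1637)
14^2 = (14^1)^2 ≡ 14^2 = 196 ≡ 196 (mod 1637)
14^4 = (14^2)^2 ≡ 196^2 = 38416 ≡ 765 (mod 1637)
14^8 = (14^4)^2 ≡ 765^2 = 585225 ≡ 816 (mod 1637)
14^16 = (14^8)^2 ≡ 816^2 = 665856 ≡ 1234 (mod 1637)
14^30 = 14^16 · 14^8 · 14^4 · 14^2 ≡ 1234 · 816 · 765 · 196 ≡ 553 (mod 1637).
So M = 553. Lena computes K = M^27 mod 1637.
553^1 ≡ 553 (mod 1637)
553^2 = (553^1)^2 ≡ 553^2 = 305809 ≡ 1327 (mod 1637)
553^4 = (553^2)^2 ≡ 1327^2 = 1760929 ≡ 1154 (mod 1637)
553^8 = (553^4)^2 ≡ 1154^2 = 1331716 ≡ 835 (mod 1637)
553^16 = (553^8)^2 ≡ 835^2 = 697225 ≡ 1500 (mod 1637)
553^27 = 553^16 · 553^8 · 553^2 · 553^1 ≡ 1500 · 835 · 1327 · 553 ≡ 327 (mod 1637).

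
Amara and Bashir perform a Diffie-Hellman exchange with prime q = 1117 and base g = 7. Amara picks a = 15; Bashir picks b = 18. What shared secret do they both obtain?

953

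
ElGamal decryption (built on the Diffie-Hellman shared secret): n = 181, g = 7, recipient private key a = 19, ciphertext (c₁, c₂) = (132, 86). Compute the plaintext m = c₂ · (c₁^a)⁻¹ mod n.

Shared mask s = c₁^a mod n = 132^19 mod 181.
132^1 ≡ 132 (mod 181)
132^2 = (132^1)^2 ≡ 132^2 = 17424 ≡ 48 (mod 181)
132^4 = (132^2)^2 ≡ 48^2 = 2304 ≡ 132 (mod 181)
132^8 = (132^4)^2 ≡ 132^2 = 17424 ≡ 48 (mod 181)
132^16 = (132^8)^2 ≡ 48^2 = 2304 ≡ 132 (mod 181)
132^19 = 132^16 · 132^2 · 132^1 ≡ 132 · 48 · 132 ≡ 132 (mod 181).
So s = 132; s⁻¹ ≡ 48 (mod 181).
m = c₂ · s⁻¹ mod 181 = 86 · 48 mod 181 = 146.

146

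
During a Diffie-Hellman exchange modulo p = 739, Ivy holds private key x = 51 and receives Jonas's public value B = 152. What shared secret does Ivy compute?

Shared key K = 152^51 mod 739.
152^1 ≡ 152 (mod 739)
152^2 = (152^1)^2 ≡ 152^2 = 23104 ≡ 195 (mod 739)
152^4 = (152^2)^2 ≡ 195^2 = 38025 ≡ 336 (mod 739)
152^8 = (152^4)^2 ≡ 336^2 = 112896 ≡ 568 (mod 739)
152^16 = (152^8)^2 ≡ 568^2 = 322624 ≡ 420 (mod 739)
152^32 = (152^16)^2 ≡ 420^2 = 176400 ≡ 518 (mod 739)
152^51 = 152^32 · 152^16 · 152^2 · 152^1 ≡ 518 · 420 · 195 · 152 ≡ 611 (mod 739).

611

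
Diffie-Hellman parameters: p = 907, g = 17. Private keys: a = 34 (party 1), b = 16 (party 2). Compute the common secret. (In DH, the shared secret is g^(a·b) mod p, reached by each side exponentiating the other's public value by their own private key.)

809

Party 2 sends B = g^b mod p = 17^16 mod 907.
17^1 ≡ 17 (mod 907)
17^2 = (17^1)^2 ≡ 17^2 = 289 ≡ 289 (mod 907)
17^4 = (17^2)^2 ≡ 289^2 = 83521 ≡ 77 (mod 907)
17^8 = (17^4)^2 ≡ 77^2 = 5929 ≡ 487 (mod 907)
17^16 = (17^8)^2 ≡ 487^2 = 237169 ≡ 442 (mod 907)
So B = 442. Party 1 then computes K = B^a mod p = 442^34 mod 907.
442^1 ≡ 442 (mod 907)
442^2 = (442^1)^2 ≡ 442^2 = 195364 ≡ 359 (mod 907)
442^4 = (442^2)^2 ≡ 359^2 = 128881 ≡ 87 (mod 907)
442^8 = (442^4)^2 ≡ 87^2 = 7569 ≡ 313 (mod 907)
442^16 = (442^8)^2 ≡ 313^2 = 97969 ≡ 13 (mod 907)
442^32 = (442^16)^2 ≡ 13^2 = 169 ≡ 169 (mod 907)
442^34 = 442^32 · 442^2 ≡ 169 · 359 ≡ 809 (mod 907).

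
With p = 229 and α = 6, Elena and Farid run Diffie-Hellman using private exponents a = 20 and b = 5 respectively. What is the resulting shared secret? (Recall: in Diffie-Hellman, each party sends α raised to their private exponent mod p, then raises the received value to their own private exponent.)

180

Farid sends B = α^b mod p = 6^5 mod 229.
6^1 ≡ 6 (mod 229)
6^2 = (6^1)^2 ≡ 6^2 = 36 ≡ 36 (mod 229)
6^4 = (6^2)^2 ≡ 36^2 = 1296 ≡ 151 (mod 229)
6^5 = 6^4 · 6^1 ≡ 151 · 6 ≡ 219 (mod 229).
So B = 219. Elena then computes K = B^a mod p = 219^20 mod 229.
219^1 ≡ 219 (mod 229)
219^2 = (219^1)^2 ≡ 219^2 = 47961 ≡ 100 (mod 229)
219^4 = (219^2)^2 ≡ 100^2 = 10000 ≡ 153 (mod 229)
219^8 = (219^4)^2 ≡ 153^2 = 23409 ≡ 51 (mod 229)
219^16 = (219^8)^2 ≡ 51^2 = 2601 ≡ 82 (mod 229)
219^20 = 219^16 · 219^4 ≡ 82 · 153 ≡ 180 (mod 229).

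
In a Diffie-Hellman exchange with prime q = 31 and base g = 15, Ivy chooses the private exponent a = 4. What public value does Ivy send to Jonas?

Public value = 15^4 mod 31.
15^1 ≡ 15 (mod 31)
15^2 = (15^1)^2 ≡ 15^2 = 225 ≡ 8 (mod 31)
15^4 = (15^2)^2 ≡ 8^2 = 64 ≡ 2 (mod 31)

2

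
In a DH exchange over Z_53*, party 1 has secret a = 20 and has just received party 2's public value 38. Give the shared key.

Shared key K = 38^20 mod 53.
38^1 ≡ 38 (mod 53)
38^2 = (38^1)^2 ≡ 38^2 = 1444 ≡ 13 (mod 53)
38^4 = (38^2)^2 ≡ 13^2 = 169 ≡ 10 (mod 53)
38^8 = (38^4)^2 ≡ 10^2 = 100 ≡ 47 (mod 53)
38^16 = (38^8)^2 ≡ 47^2 = 2209 ≡ 36 (mod 53)
38^20 = 38^16 · 38^4 ≡ 36 · 10 ≡ 42 (mod 53).

42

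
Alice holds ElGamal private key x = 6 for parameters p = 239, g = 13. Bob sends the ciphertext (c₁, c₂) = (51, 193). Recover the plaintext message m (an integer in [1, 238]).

12

Shared mask s = c₁^x mod p = 51^6 mod 239.
51^1 ≡ 51 (mod 239)
51^2 = (51^1)^2 ≡ 51^2 = 2601 ≡ 211 (mod 239)
51^4 = (51^2)^2 ≡ 211^2 = 44521 ≡ 67 (mod 239)
51^6 = 51^4 · 51^2 ≡ 67 · 211 ≡ 36 (mod 239).
So s = 36; s⁻¹ ≡ 166 (mod 239).
m = c₂ · s⁻¹ mod 239 = 193 · 166 mod 239 = 12.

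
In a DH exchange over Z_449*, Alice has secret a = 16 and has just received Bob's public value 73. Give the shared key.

Shared key K = 73^16 mod 449.
73^1 ≡ 73 (mod 449)
73^2 = (73^1)^2 ≡ 73^2 = 5329 ≡ 390 (mod 449)
73^4 = (73^2)^2 ≡ 390^2 = 152100 ≡ 338 (mod 449)
73^8 = (73^4)^2 ≡ 338^2 = 114244 ≡ 198 (mod 449)
73^16 = (73^8)^2 ≡ 198^2 = 39204 ≡ 141 (mod 449)

141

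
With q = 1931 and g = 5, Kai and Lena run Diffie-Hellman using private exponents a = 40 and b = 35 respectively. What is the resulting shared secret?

1359

Kai sends A = g^a mod q = 5^40 mod 1931.
5^1 ≡ 5 (mod 1931)
5^2 = (5^1)^2 ≡ 5^2 = 25 ≡ 25 (mod 1931)
5^4 = (5^2)^2 ≡ 25^2 = 625 ≡ 625 (mod 1931)
5^8 = (5^4)^2 ≡ 625^2 = 390625 ≡ 563 (mod 1931)
5^16 = (5^8)^2 ≡ 563^2 = 316969 ≡ 285 (mod 1931)
5^32 = (5^16)^2 ≡ 285^2 = 81225 ≡ 123 (mod 1931)
5^40 = 5^32 · 5^8 ≡ 123 · 563 ≡ 1664 (mod 1931).
So A = 1664. Lena then computes K = A^b mod q = 1664^35 mod 1931.
1664^1 ≡ 1664 (mod 1931)
1664^2 = (1664^1)^2 ≡ 1664^2 = 2768896 ≡ 1773 (mod 1931)
1664^4 = (1664^2)^2 ≡ 1773^2 = 3143529 ≡ 1792 (mod 1931)
1664^8 = (1664^4)^2 ≡ 1792^2 = 3211264 ≡ 11 (mod 1931)
1664^16 = (1664^8)^2 ≡ 11^2 = 121 ≡ 121 (mod 1931)
1664^32 = (1664^16)^2 ≡ 121^2 = 14641 ≡ 1124 (mod 1931)
1664^35 = 1664^32 · 1664^2 · 1664^1 ≡ 1124 · 1773 · 1664 ≡ 1359 (mod 1931).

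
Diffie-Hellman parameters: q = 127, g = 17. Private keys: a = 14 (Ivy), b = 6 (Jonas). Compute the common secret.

107

Jonas sends B = g^b mod q = 17^6 mod 127.
17^1 ≡ 17 (mod 127)
17^2 = (17^1)^2 ≡ 17^2 = 289 ≡ 35 (mod 127)
17^4 = (17^2)^2 ≡ 35^2 = 1225 ≡ 82 (mod 127)
17^6 = 17^4 · 17^2 ≡ 82 · 35 ≡ 76 (mod 127).
So B = 76. Ivy then computes K = B^a mod q = 76^14 mod 127.
76^1 ≡ 76 (mod 127)
76^2 = (76^1)^2 ≡ 76^2 = 5776 ≡ 61 (mod 127)
76^4 = (76^2)^2 ≡ 61^2 = 3721 ≡ 38 (mod 127)
76^8 = (76^4)^2 ≡ 38^2 = 1444 ≡ 47 (mod 127)
76^14 = 76^8 · 76^4 · 76^2 ≡ 47 · 38 · 61 ≡ 107 (mod 127).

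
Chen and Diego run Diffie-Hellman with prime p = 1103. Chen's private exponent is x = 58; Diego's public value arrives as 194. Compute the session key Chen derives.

600

Shared key K = 194^58 mod 1103.
194^1 ≡ 194 (mod 1103)
194^2 = (194^1)^2 ≡ 194^2 = 37636 ≡ 134 (mod 1103)
194^4 = (194^2)^2 ≡ 134^2 = 17956 ≡ 308 (mod 1103)
194^8 = (194^4)^2 ≡ 308^2 = 94864 ≡ 6 (mod 1103)
194^16 = (194^8)^2 ≡ 6^2 = 36 ≡ 36 (mod 1103)
194^32 = (194^16)^2 ≡ 36^2 = 1296 ≡ 193 (mod 1103)
194^58 = 194^32 · 194^16 · 194^8 · 194^2 ≡ 193 · 36 · 6 · 134 ≡ 600 (mod 1103).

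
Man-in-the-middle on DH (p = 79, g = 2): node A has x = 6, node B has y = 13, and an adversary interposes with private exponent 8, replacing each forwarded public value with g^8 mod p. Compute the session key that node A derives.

Node A receives an adversary's public value M = 2^8 mod 79 instead of the honest one.
2^1 ≡ 2 (mod 79)
2^2 = (2^1)^2 ≡ 2^2 = 4 ≡ 4 (mod 79)
2^4 = (2^2)^2 ≡ 4^2 = 16 ≡ 16 (mod 79)
2^8 = (2^4)^2 ≡ 16^2 = 256 ≡ 19 (mod 79)
So M = 19. Node A computes K = M^6 mod 79.
19^1 ≡ 19 (mod 79)
19^2 = (19^1)^2 ≡ 19^2 = 361 ≡ 45 (mod 79)
19^4 = (19^2)^2 ≡ 45^2 = 2025 ≡ 50 (mod 79)
19^6 = 19^4 · 19^2 ≡ 50 · 45 ≡ 38 (mod 79).

38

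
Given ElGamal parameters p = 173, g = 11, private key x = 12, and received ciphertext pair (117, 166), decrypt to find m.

131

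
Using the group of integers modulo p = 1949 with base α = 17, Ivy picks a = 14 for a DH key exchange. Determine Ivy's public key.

627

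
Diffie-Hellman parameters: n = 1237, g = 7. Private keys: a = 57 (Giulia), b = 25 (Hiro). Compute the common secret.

736

Hiro sends B = g^b mod n = 7^25 mod 1237.
7^1 ≡ 7 (mod 1237)
7^2 = (7^1)^2 ≡ 7^2 = 49 ≡ 49 (mod 1237)
7^4 = (7^2)^2 ≡ 49^2 = 2401 ≡ 1164 (mod 1237)
7^8 = (7^4)^2 ≡ 1164^2 = 1354896 ≡ 381 (mod 1237)
7^16 = (7^8)^2 ≡ 381^2 = 145161 ≡ 432 (mod 1237)
7^25 = 7^16 · 7^8 · 7^1 ≡ 432 · 381 · 7 ≡ 497 (mod 1237).
So B = 497. Giulia then computes K = B^a mod n = 497^57 mod 1237.
497^1 ≡ 497 (mod 1237)
497^2 = (497^1)^2 ≡ 497^2 = 247009 ≡ 846 (mod 1237)
497^4 = (497^2)^2 ≡ 846^2 = 715716 ≡ 730 (mod 1237)
497^8 = (497^4)^2 ≡ 730^2 = 532900 ≡ 990 (mod 1237)
497^16 = (497^8)^2 ≡ 990^2 = 980100 ≡ 396 (mod 1237)
497^32 = (497^16)^2 ≡ 396^2 = 156816 ≡ 954 (mod 1237)
497^57 = 497^32 · 497^16 · 497^8 · 497^1 ≡ 954 · 396 · 990 · 497 ≡ 736 (mod 1237).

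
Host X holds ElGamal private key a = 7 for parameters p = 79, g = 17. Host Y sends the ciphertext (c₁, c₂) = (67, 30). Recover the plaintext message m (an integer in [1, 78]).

77

Shared mask s = c₁^a mod p = 67^7 mod 79.
67^1 ≡ 67 (mod 79)
67^2 = (67^1)^2 ≡ 67^2 = 4489 ≡ 65 (mod 79)
67^4 = (67^2)^2 ≡ 65^2 = 4225 ≡ 38 (mod 79)
67^7 = 67^4 · 67^2 · 67^1 ≡ 38 · 65 · 67 ≡ 64 (mod 79).
So s = 64; s⁻¹ ≡ 21 (mod 79).
m = c₂ · s⁻¹ mod 79 = 30 · 21 mod 79 = 77.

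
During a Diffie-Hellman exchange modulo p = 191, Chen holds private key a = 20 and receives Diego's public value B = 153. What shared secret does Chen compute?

153

Shared key K = 153^20 mod 191.
153^1 ≡ 153 (mod 191)
153^2 = (153^1)^2 ≡ 153^2 = 23409 ≡ 107 (mod 191)
153^4 = (153^2)^2 ≡ 107^2 = 11449 ≡ 180 (mod 191)
153^8 = (153^4)^2 ≡ 180^2 = 32400 ≡ 121 (mod 191)
153^16 = (153^8)^2 ≡ 121^2 = 14641 ≡ 125 (mod 191)
153^20 = 153^16 · 153^4 ≡ 125 · 180 ≡ 153 (mod 191).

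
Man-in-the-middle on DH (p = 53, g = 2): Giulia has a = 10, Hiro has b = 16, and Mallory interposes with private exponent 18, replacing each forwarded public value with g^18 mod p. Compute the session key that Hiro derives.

Hiro receives Mallory's public value M = 2^18 mod 53 instead of the honest one.
2^1 ≡ 2 (mod 53)
2^2 = (2^1)^2 ≡ 2^2 = 4 ≡ 4 (mod 53)
2^4 = (2^2)^2 ≡ 4^2 = 16 ≡ 16 (mod 53)
2^8 = (2^4)^2 ≡ 16^2 = 256 ≡ 44 (mod 53)
2^16 = (2^8)^2 ≡ 44^2 = 1936 ≡ 28 (mod 53)
2^18 = 2^16 · 2^2 ≡ 28 · 4 ≡ 6 (mod 53).
So M = 6. Hiro computes K = M^16 mod 53.
6^1 ≡ 6 (mod 53)
6^2 = (6^1)^2 ≡ 6^2 = 36 ≡ 36 (mod 53)
6^4 = (6^2)^2 ≡ 36^2 = 1296 ≡ 24 (mod 53)
6^8 = (6^4)^2 ≡ 24^2 = 576 ≡ 46 (mod 53)
6^16 = (6^8)^2 ≡ 46^2 = 2116 ≡ 49 (mod 53)

49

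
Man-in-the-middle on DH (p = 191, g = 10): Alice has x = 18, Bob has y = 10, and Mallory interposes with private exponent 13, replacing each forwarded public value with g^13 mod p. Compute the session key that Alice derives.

96

Alice receives Mallory's public value M = 10^13 mod 191 instead of the honest one.
10^1 ≡ 10 (mod 191)
10^2 = (10^1)^2 ≡ 10^2 = 100 ≡ 100 (mod 191)
10^4 = (10^2)^2 ≡ 100^2 = 10000 ≡ 68 (mod 191)
10^8 = (10^4)^2 ≡ 68^2 = 4624 ≡ 40 (mod 191)
10^13 = 10^8 · 10^4 · 10^1 ≡ 40 · 68 · 10 ≡ 78 (mod 191).
So M = 78. Alice computes K = M^18 mod 191.
78^1 ≡ 78 (mod 191)
78^2 = (78^1)^2 ≡ 78^2 = 6084 ≡ 163 (mod 191)
78^4 = (78^2)^2 ≡ 163^2 = 26569 ≡ 20 (mod 191)
78^8 = (78^4)^2 ≡ 20^2 = 400 ≡ 18 (mod 191)
78^16 = (78^8)^2 ≡ 18^2 = 324 ≡ 133 (mod 191)
78^18 = 78^16 · 78^2 ≡ 133 · 163 ≡ 96 (mod 191).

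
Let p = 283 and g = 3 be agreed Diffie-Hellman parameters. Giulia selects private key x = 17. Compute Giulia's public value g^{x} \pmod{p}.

188

Public value = 3^{17} \pmod{283}.
3^1 ≡ 3 (mod 283)
3^2 = (3^1)^2 ≡ 3^2 = 9 ≡ 9 (mod 283)
3^4 = (3^2)^2 ≡ 9^2 = 81 ≡ 81 (mod 283)
3^8 = (3^4)^2 ≡ 81^2 = 6561 ≡ 52 (mod 283)
3^16 = (3^8)^2 ≡ 52^2 = 2704 ≡ 157 (mod 283)
3^17 = 3^16 · 3^1 ≡ 157 · 3 ≡ 188 (mod 283).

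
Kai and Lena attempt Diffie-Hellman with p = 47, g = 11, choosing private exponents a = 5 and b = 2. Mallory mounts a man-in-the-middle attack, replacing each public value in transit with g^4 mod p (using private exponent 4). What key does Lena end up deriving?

Lena receives Mallory's public value M = 11^4 mod 47 instead of the honest one.
11^1 ≡ 11 (mod 47)
11^2 = (11^1)^2 ≡ 11^2 = 121 ≡ 27 (mod 47)
11^4 = (11^2)^2 ≡ 27^2 = 729 ≡ 24 (mod 47)
So M = 24. Lena computes K = M^2 mod 47.
24^1 ≡ 24 (mod 47)
24^2 = (24^1)^2 ≡ 24^2 = 576 ≡ 12 (mod 47)

12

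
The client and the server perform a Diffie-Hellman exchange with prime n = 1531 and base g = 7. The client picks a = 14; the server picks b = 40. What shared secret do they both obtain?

907

The client sends A = g^a mod n = 7^14 mod 1531.
7^1 ≡ 7 (mod 1531)
7^2 = (7^1)^2 ≡ 7^2 = 49 ≡ 49 (mod 1531)
7^4 = (7^2)^2 ≡ 49^2 = 2401 ≡ 870 (mod 1531)
7^8 = (7^4)^2 ≡ 870^2 = 756900 ≡ 586 (mod 1531)
7^14 = 7^8 · 7^4 · 7^2 ≡ 586 · 870 · 49 ≡ 1384 (mod 1531).
So A = 1384. The server then computes K = A^b mod n = 1384^40 mod 1531.
1384^1 ≡ 1384 (mod 1531)
1384^2 = (1384^1)^2 ≡ 1384^2 = 1915456 ≡ 175 (mod 1531)
1384^4 = (1384^2)^2 ≡ 175^2 = 30625 ≡ 5 (mod 1531)
1384^8 = (1384^4)^2 ≡ 5^2 = 25 ≡ 25 (mod 1531)
1384^16 = (1384^8)^2 ≡ 25^2 = 625 ≡ 625 (mod 1531)
1384^32 = (1384^16)^2 ≡ 625^2 = 390625 ≡ 220 (mod 1531)
1384^40 = 1384^32 · 1384^8 ≡ 220 · 25 ≡ 907 (mod 1531).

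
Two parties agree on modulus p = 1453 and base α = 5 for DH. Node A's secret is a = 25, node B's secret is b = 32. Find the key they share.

1221

Node B sends B = α^b mod p = 5^32 mod 1453.
5^1 ≡ 5 (mod 1453)
5^2 = (5^1)^2 ≡ 5^2 = 25 ≡ 25 (mod 1453)
5^4 = (5^2)^2 ≡ 25^2 = 625 ≡ 625 (mod 1453)
5^8 = (5^4)^2 ≡ 625^2 = 390625 ≡ 1221 (mod 1453)
5^16 = (5^8)^2 ≡ 1221^2 = 1490841 ≡ 63 (mod 1453)
5^32 = (5^16)^2 ≡ 63^2 = 3969 ≡ 1063 (mod 1453)
So B = 1063. Node A then computes K = B^a mod p = 1063^25 mod 1453.
1063^1 ≡ 1063 (mod 1453)
1063^2 = (1063^1)^2 ≡ 1063^2 = 1129969 ≡ 988 (mod 1453)
1063^4 = (1063^2)^2 ≡ 988^2 = 976144 ≡ 1181 (mod 1453)
1063^8 = (1063^4)^2 ≡ 1181^2 = 1394761 ≡ 1334 (mod 1453)
1063^16 = (1063^8)^2 ≡ 1334^2 = 1779556 ≡ 1084 (mod 1453)
1063^25 = 1063^16 · 1063^8 · 1063^1 ≡ 1084 · 1334 · 1063 ≡ 1221 (mod 1453).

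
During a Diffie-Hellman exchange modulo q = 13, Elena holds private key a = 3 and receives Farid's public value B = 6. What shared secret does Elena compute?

Shared key K = 6^3 mod 13.
6^1 ≡ 6 (mod 13)
6^2 = (6^1)^2 ≡ 6^2 = 36 ≡ 10 (mod 13)
6^3 = 6^2 · 6^1 ≡ 10 · 6 ≡ 8 (mod 13).

8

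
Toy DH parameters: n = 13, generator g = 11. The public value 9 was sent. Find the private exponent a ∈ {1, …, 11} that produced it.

8

Try successive powers of 11 modulo 13:
11^1 ≡ 11
11^2 ≡ 4
11^3 ≡ 5
11^4 ≡ 3
11^5 ≡ 7
11^6 ≡ 12
11^7 ≡ 2
11^8 ≡ 9
Found: a = 8.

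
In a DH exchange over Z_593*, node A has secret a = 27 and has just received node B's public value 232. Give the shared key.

Shared key K = 232^27 mod 593.
232^1 ≡ 232 (mod 593)
232^2 = (232^1)^2 ≡ 232^2 = 53824 ≡ 454 (mod 593)
232^4 = (232^2)^2 ≡ 454^2 = 206116 ≡ 345 (mod 593)
232^8 = (232^4)^2 ≡ 345^2 = 119025 ≡ 425 (mod 593)
232^16 = (232^8)^2 ≡ 425^2 = 180625 ≡ 353 (mod 593)
232^27 = 232^16 · 232^8 · 232^2 · 232^1 ≡ 353 · 425 · 454 · 232 ≡ 311 (mod 593).

311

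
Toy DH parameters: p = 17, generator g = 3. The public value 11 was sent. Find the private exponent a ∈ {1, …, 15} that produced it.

7

Try successive powers of 3 modulo 17:
3^1 ≡ 3
3^2 ≡ 9
3^3 ≡ 10
3^4 ≡ 13
3^5 ≡ 5
3^6 ≡ 15
3^7 ≡ 11
Found: a = 7.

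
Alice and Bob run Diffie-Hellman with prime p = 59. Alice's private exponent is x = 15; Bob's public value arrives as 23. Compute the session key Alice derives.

Shared key K = 23^15 mod 59.
23^1 ≡ 23 (mod 59)
23^2 = (23^1)^2 ≡ 23^2 = 529 ≡ 57 (mod 59)
23^4 = (23^2)^2 ≡ 57^2 = 3249 ≡ 4 (mod 59)
23^8 = (23^4)^2 ≡ 4^2 = 16 ≡ 16 (mod 59)
23^15 = 23^8 · 23^4 · 23^2 · 23^1 ≡ 16 · 4 · 57 · 23 ≡ 6 (mod 59).

6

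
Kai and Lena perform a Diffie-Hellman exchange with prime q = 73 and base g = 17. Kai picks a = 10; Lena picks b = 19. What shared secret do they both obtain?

24

Kai sends A = g^a mod q = 17^10 mod 73.
17^1 ≡ 17 (mod 73)
17^2 = (17^1)^2 ≡ 17^2 = 289 ≡ 70 (mod 73)
17^4 = (17^2)^2 ≡ 70^2 = 4900 ≡ 9 (mod 73)
17^8 = (17^4)^2 ≡ 9^2 = 81 ≡ 8 (mod 73)
17^10 = 17^8 · 17^2 ≡ 8 · 70 ≡ 49 (mod 73).
So A = 49. Lena then computes K = A^b mod q = 49^19 mod 73.
49^1 ≡ 49 (mod 73)
49^2 = (49^1)^2 ≡ 49^2 = 2401 ≡ 65 (mod 73)
49^4 = (49^2)^2 ≡ 65^2 = 4225 ≡ 64 (mod 73)
49^8 = (49^4)^2 ≡ 64^2 = 4096 ≡ 8 (mod 73)
49^16 = (49^8)^2 ≡ 8^2 = 64 ≡ 64 (mod 73)
49^19 = 49^16 · 49^2 · 49^1 ≡ 64 · 65 · 49 ≡ 24 (mod 73).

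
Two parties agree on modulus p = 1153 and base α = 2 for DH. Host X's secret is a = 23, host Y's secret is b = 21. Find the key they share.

Host Y sends B = α^b mod p = 2^21 mod 1153.
2^1 ≡ 2 (mod 1153)
2^2 = (2^1)^2 ≡ 2^2 = 4 ≡ 4 (mod 1153)
2^4 = (2^2)^2 ≡ 4^2 = 16 ≡ 16 (mod 1153)
2^8 = (2^4)^2 ≡ 16^2 = 256 ≡ 256 (mod 1153)
2^16 = (2^8)^2 ≡ 256^2 = 65536 ≡ 968 (mod 1153)
2^21 = 2^16 · 2^4 · 2^1 ≡ 968 · 16 · 2 ≡ 998 (mod 1153).
So B = 998. Host X then computes K = B^a mod p = 998^23 mod 1153.
998^1 ≡ 998 (mod 1153)
998^2 = (998^1)^2 ≡ 998^2 = 996004 ≡ 965 (mod 1153)
998^4 = (998^2)^2 ≡ 965^2 = 931225 ≡ 754 (mod 1153)
998^8 = (998^4)^2 ≡ 754^2 = 568516 ≡ 87 (mod 1153)
998^16 = (998^8)^2 ≡ 87^2 = 7569 ≡ 651 (mod 1153)
998^23 = 998^16 · 998^4 · 998^2 · 998^1 ≡ 651 · 754 · 965 · 998 ≡ 557 (mod 1153).

557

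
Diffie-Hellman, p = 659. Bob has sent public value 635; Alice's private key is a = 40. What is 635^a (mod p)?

Shared key K = 635^40 mod 659.
635^1 ≡ 635 (mod 659)
635^2 = (635^1)^2 ≡ 635^2 = 403225 ≡ 576 (mod 659)
635^4 = (635^2)^2 ≡ 576^2 = 331776 ≡ 299 (mod 659)
635^8 = (635^4)^2 ≡ 299^2 = 89401 ≡ 436 (mod 659)
635^16 = (635^8)^2 ≡ 436^2 = 190096 ≡ 304 (mod 659)
635^32 = (635^16)^2 ≡ 304^2 = 92416 ≡ 156 (mod 659)
635^40 = 635^32 · 635^8 ≡ 156 · 436 ≡ 139 (mod 659).

139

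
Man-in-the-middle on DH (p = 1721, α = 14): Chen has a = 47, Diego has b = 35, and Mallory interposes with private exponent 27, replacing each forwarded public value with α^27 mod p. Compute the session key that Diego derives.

1181

Diego receives Mallory's public value M = 14^27 mod 1721 instead of the honest one.
14^1 ≡ 14 (mod 1721)
14^2 = (14^1)^2 ≡ 14^2 = 196 ≡ 196 (mod 1721)
14^4 = (14^2)^2 ≡ 196^2 = 38416 ≡ 554 (mod 1721)
14^8 = (14^4)^2 ≡ 554^2 = 306916 ≡ 578 (mod 1721)
14^16 = (14^8)^2 ≡ 578^2 = 334084 ≡ 210 (mod 1721)
14^27 = 14^16 · 14^8 · 14^2 · 14^1 ≡ 210 · 578 · 196 · 14 ≡ 1590 (mod 1721).
So M = 1590. Diego computes K = M^35 mod 1721.
1590^1 ≡ 1590 (mod 1721)
1590^2 = (1590^1)^2 ≡ 1590^2 = 2528100 ≡ 1672 (mod 1721)
1590^4 = (1590^2)^2 ≡ 1672^2 = 2795584 ≡ 680 (mod 1721)
1590^8 = (1590^4)^2 ≡ 680^2 = 462400 ≡ 1172 (mod 1721)
1590^16 = (1590^8)^2 ≡ 1172^2 = 1373584 ≡ 226 (mod 1721)
1590^32 = (1590^16)^2 ≡ 226^2 = 51076 ≡ 1167 (mod 1721)
1590^35 = 1590^32 · 1590^2 · 1590^1 ≡ 1167 · 1672 · 1590 ≡ 1181 (mod 1721).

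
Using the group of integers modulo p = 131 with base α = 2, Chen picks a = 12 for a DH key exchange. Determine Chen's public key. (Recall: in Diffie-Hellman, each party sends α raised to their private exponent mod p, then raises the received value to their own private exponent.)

35

Public value = 2^{12} \pmod{131}.
2^1 ≡ 2 (mod 131)
2^2 = (2^1)^2 ≡ 2^2 = 4 ≡ 4 (mod 131)
2^4 = (2^2)^2 ≡ 4^2 = 16 ≡ 16 (mod 131)
2^8 = (2^4)^2 ≡ 16^2 = 256 ≡ 125 (mod 131)
2^12 = 2^8 · 2^4 ≡ 125 · 16 ≡ 35 (mod 131).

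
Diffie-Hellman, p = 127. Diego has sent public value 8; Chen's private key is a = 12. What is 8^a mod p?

Shared key K = 8^12 mod 127.
8^1 ≡ 8 (mod 127)
8^2 = (8^1)^2 ≡ 8^2 = 64 ≡ 64 (mod 127)
8^4 = (8^2)^2 ≡ 64^2 = 4096 ≡ 32 (mod 127)
8^8 = (8^4)^2 ≡ 32^2 = 1024 ≡ 8 (mod 127)
8^12 = 8^8 · 8^4 ≡ 8 · 32 ≡ 2 (mod 127).

2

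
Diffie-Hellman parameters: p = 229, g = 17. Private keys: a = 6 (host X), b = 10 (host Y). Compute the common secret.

104

Host X sends A = g^a mod p = 17^6 mod 229.
17^1 ≡ 17 (mod 229)
17^2 = (17^1)^2 ≡ 17^2 = 289 ≡ 60 (mod 229)
17^4 = (17^2)^2 ≡ 60^2 = 3600 ≡ 165 (mod 229)
17^6 = 17^4 · 17^2 ≡ 165 · 60 ≡ 53 (mod 229).
So A = 53. Host Y then computes K = A^b mod p = 53^10 mod 229.
53^1 ≡ 53 (mod 229)
53^2 = (53^1)^2 ≡ 53^2 = 2809 ≡ 61 (mod 229)
53^4 = (53^2)^2 ≡ 61^2 = 3721 ≡ 57 (mod 229)
53^8 = (53^4)^2 ≡ 57^2 = 3249 ≡ 43 (mod 229)
53^10 = 53^8 · 53^2 ≡ 43 · 61 ≡ 104 (mod 229).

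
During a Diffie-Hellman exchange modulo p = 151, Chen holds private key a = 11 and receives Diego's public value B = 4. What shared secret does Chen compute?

128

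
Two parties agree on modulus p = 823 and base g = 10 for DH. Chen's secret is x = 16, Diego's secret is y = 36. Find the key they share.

Diego sends B = g^y mod p = 10^36 mod 823.
10^1 ≡ 10 (mod 823)
10^2 = (10^1)^2 ≡ 10^2 = 100 ≡ 100 (mod 823)
10^4 = (10^2)^2 ≡ 100^2 = 10000 ≡ 124 (mod 823)
10^8 = (10^4)^2 ≡ 124^2 = 15376 ≡ 562 (mod 823)
10^16 = (10^8)^2 ≡ 562^2 = 315844 ≡ 635 (mod 823)
10^32 = (10^16)^2 ≡ 635^2 = 403225 ≡ 778 (mod 823)
10^36 = 10^32 · 10^4 ≡ 778 · 124 ≡ 181 (mod 823).
So B = 181. Chen then computes K = B^x mod p = 181^16 mod 823.
181^1 ≡ 181 (mod 823)
181^2 = (181^1)^2 ≡ 181^2 = 32761 ≡ 664 (mod 823)
181^4 = (181^2)^2 ≡ 664^2 = 440896 ≡ 591 (mod 823)
181^8 = (181^4)^2 ≡ 591^2 = 349281 ≡ 329 (mod 823)
181^16 = (181^8)^2 ≡ 329^2 = 108241 ≡ 428 (mod 823)

428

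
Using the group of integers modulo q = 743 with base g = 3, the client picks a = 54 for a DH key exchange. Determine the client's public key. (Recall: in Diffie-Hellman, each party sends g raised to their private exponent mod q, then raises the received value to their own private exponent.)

16

Public value = 3^54 mod 743.
3^1 ≡ 3 (mod 743)
3^2 = (3^1)^2 ≡ 3^2 = 9 ≡ 9 (mod 743)
3^4 = (3^2)^2 ≡ 9^2 = 81 ≡ 81 (mod 743)
3^8 = (3^4)^2 ≡ 81^2 = 6561 ≡ 617 (mod 743)
3^16 = (3^8)^2 ≡ 617^2 = 380689 ≡ 273 (mod 743)
3^32 = (3^16)^2 ≡ 273^2 = 74529 ≡ 229 (mod 743)
3^54 = 3^32 · 3^16 · 3^4 · 3^2 ≡ 229 · 273 · 81 · 9 ≡ 16 (mod 743).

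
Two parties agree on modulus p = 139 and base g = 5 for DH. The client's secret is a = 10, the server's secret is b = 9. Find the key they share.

65

The client sends A = g^a mod p = 5^10 mod 139.
5^1 ≡ 5 (mod 139)
5^2 = (5^1)^2 ≡ 5^2 = 25 ≡ 25 (mod 139)
5^4 = (5^2)^2 ≡ 25^2 = 625 ≡ 69 (mod 139)
5^8 = (5^4)^2 ≡ 69^2 = 4761 ≡ 35 (mod 139)
5^10 = 5^8 · 5^2 ≡ 35 · 25 ≡ 41 (mod 139).
So A = 41. The server then computes K = A^b mod p = 41^9 mod 139.
41^1 ≡ 41 (mod 139)
41^2 = (41^1)^2 ≡ 41^2 = 1681 ≡ 13 (mod 139)
41^4 = (41^2)^2 ≡ 13^2 = 169 ≡ 30 (mod 139)
41^8 = (41^4)^2 ≡ 30^2 = 900 ≡ 66 (mod 139)
41^9 = 41^8 · 41^1 ≡ 66 · 41 ≡ 65 (mod 139).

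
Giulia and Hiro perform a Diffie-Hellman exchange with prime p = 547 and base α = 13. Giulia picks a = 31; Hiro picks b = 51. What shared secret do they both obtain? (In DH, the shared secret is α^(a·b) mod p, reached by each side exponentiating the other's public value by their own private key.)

81

Hiro sends B = α^b mod p = 13^51 mod 547.
13^1 ≡ 13 (mod 547)
13^2 = (13^1)^2 ≡ 13^2 = 169 ≡ 169 (mod 547)
13^4 = (13^2)^2 ≡ 169^2 = 28561 ≡ 117 (mod 547)
13^8 = (13^4)^2 ≡ 117^2 = 13689 ≡ 14 (mod 547)
13^16 = (13^8)^2 ≡ 14^2 = 196 ≡ 196 (mod 547)
13^32 = (13^16)^2 ≡ 196^2 = 38416 ≡ 126 (mod 547)
13^51 = 13^32 · 13^16 · 13^2 · 13^1 ≡ 126 · 196 · 169 · 13 ≡ 182 (mod 547).
So B = 182. Giulia then computes K = B^a mod p = 182^31 mod 547.
182^1 ≡ 182 (mod 547)
182^2 = (182^1)^2 ≡ 182^2 = 33124 ≡ 304 (mod 547)
182^4 = (182^2)^2 ≡ 304^2 = 92416 ≡ 520 (mod 547)
182^8 = (182^4)^2 ≡ 520^2 = 270400 ≡ 182 (mod 547)
182^16 = (182^8)^2 ≡ 182^2 = 33124 ≡ 304 (mod 547)
182^31 = 182^16 · 182^8 · 182^4 · 182^2 · 182^1 ≡ 304 · 182 · 520 · 304 · 182 ≡ 81 (mod 547).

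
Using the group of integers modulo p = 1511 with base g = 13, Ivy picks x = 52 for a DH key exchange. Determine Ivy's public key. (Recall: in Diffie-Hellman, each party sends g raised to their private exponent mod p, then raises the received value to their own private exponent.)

Public value = 13^{52} \pmod{1511}.
13^1 ≡ 13 (mod 1511)
13^2 = (13^1)^2 ≡ 13^2 = 169 ≡ 169 (mod 1511)
13^4 = (13^2)^2 ≡ 169^2 = 28561 ≡ 1363 (mod 1511)
13^8 = (13^4)^2 ≡ 1363^2 = 1857769 ≡ 750 (mod 1511)
13^16 = (13^8)^2 ≡ 750^2 = 562500 ≡ 408 (mod 1511)
13^32 = (13^16)^2 ≡ 408^2 = 166464 ≡ 254 (mod 1511)
13^52 = 13^32 · 13^16 · 13^4 ≡ 254 · 408 · 1363 ≡ 625 (mod 1511).

625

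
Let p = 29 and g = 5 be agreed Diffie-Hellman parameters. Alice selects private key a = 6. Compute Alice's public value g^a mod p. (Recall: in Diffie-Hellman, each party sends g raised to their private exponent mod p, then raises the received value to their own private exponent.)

Public value = 5^6 mod 29.
5^1 ≡ 5 (mod 29)
5^2 = (5^1)^2 ≡ 5^2 = 25 ≡ 25 (mod 29)
5^4 = (5^2)^2 ≡ 25^2 = 625 ≡ 16 (mod 29)
5^6 = 5^4 · 5^2 ≡ 16 · 25 ≡ 23 (mod 29).

23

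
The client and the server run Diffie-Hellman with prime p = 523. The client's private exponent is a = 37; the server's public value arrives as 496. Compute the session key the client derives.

99

Shared key K = 496^37 mod 523.
496^1 ≡ 496 (mod 523)
496^2 = (496^1)^2 ≡ 496^2 = 246016 ≡ 206 (mod 523)
496^4 = (496^2)^2 ≡ 206^2 = 42436 ≡ 73 (mod 523)
496^8 = (496^4)^2 ≡ 73^2 = 5329 ≡ 99 (mod 523)
496^16 = (496^8)^2 ≡ 99^2 = 9801 ≡ 387 (mod 523)
496^32 = (496^16)^2 ≡ 387^2 = 149769 ≡ 191 (mod 523)
496^37 = 496^32 · 496^4 · 496^1 ≡ 191 · 73 · 496 ≡ 99 (mod 523).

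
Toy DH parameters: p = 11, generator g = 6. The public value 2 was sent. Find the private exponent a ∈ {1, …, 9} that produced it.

9

Try successive powers of 6 modulo 11:
6^1 ≡ 6
6^2 ≡ 3
6^3 ≡ 7
6^4 ≡ 9
6^5 ≡ 10
6^6 ≡ 5
6^7 ≡ 8
6^8 ≡ 4
6^9 ≡ 2
Found: a = 9.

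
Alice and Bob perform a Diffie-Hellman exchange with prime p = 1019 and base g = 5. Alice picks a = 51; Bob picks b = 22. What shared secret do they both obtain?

100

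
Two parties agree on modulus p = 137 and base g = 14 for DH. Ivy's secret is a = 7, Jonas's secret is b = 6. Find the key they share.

Ivy sends A = g^a mod p = 14^7 mod 137.
14^1 ≡ 14 (mod 137)
14^2 = (14^1)^2 ≡ 14^2 = 196 ≡ 59 (mod 137)
14^4 = (14^2)^2 ≡ 59^2 = 3481 ≡ 56 (mod 137)
14^7 = 14^4 · 14^2 · 14^1 ≡ 56 · 59 · 14 ≡ 87 (mod 137).
So A = 87. Jonas then computes K = A^b mod p = 87^6 mod 137.
87^1 ≡ 87 (mod 137)
87^2 = (87^1)^2 ≡ 87^2 = 7569 ≡ 34 (mod 137)
87^4 = (87^2)^2 ≡ 34^2 = 1156 ≡ 60 (mod 137)
87^6 = 87^4 · 87^2 ≡ 60 · 34 ≡ 122 (mod 137).

122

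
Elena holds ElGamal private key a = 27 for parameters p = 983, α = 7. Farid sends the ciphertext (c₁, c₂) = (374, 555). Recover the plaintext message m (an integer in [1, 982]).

394

Shared mask s = c₁^a mod p = 374^27 mod 983.
374^1 ≡ 374 (mod 983)
374^2 = (374^1)^2 ≡ 374^2 = 139876 ≡ 290 (mod 983)
374^4 = (374^2)^2 ≡ 290^2 = 84100 ≡ 545 (mod 983)
374^8 = (374^4)^2 ≡ 545^2 = 297025 ≡ 159 (mod 983)
374^16 = (374^8)^2 ≡ 159^2 = 25281 ≡ 706 (mod 983)
374^27 = 374^16 · 374^8 · 374^2 · 374^1 ≡ 706 · 159 · 290 · 374 ≡ 448 (mod 983).
So s = 448; s⁻¹ ≡ 757 (mod 983).
m = c₂ · s⁻¹ mod 983 = 555 · 757 mod 983 = 394.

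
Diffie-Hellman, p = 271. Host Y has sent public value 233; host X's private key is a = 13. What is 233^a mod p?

Shared key K = 233^13 mod 271.
233^1 ≡ 233 (mod 271)
233^2 = (233^1)^2 ≡ 233^2 = 54289 ≡ 89 (mod 271)
233^4 = (233^2)^2 ≡ 89^2 = 7921 ≡ 62 (mod 271)
233^8 = (233^4)^2 ≡ 62^2 = 3844 ≡ 50 (mod 271)
233^13 = 233^8 · 233^4 · 233^1 ≡ 50 · 62 · 233 ≡ 85 (mod 271).

85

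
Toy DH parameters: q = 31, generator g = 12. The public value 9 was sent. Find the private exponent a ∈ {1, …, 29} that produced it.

Try successive powers of 12 modulo 31:
12^1 ≡ 12
12^2 ≡ 20
12^3 ≡ 23
12^4 ≡ 28
12^5 ≡ 26
12^6 ≡ 2
12^7 ≡ 24
12^8 ≡ 9
Found: a = 8.

8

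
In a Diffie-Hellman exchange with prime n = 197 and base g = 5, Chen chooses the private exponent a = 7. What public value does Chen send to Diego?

Public value = 5^{7} \pmod{197}.
5^1 ≡ 5 (mod 197)
5^2 = (5^1)^2 ≡ 5^2 = 25 ≡ 25 (mod 197)
5^4 = (5^2)^2 ≡ 25^2 = 625 ≡ 34 (mod 197)
5^7 = 5^4 · 5^2 · 5^1 ≡ 34 · 25 · 5 ≡ 113 (mod 197).

113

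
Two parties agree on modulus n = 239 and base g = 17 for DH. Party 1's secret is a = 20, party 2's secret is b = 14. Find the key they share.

Party 2 sends B = g^b mod n = 17^14 mod 239.
17^1 ≡ 17 (mod 239)
17^2 = (17^1)^2 ≡ 17^2 = 289 ≡ 50 (mod 239)
17^4 = (17^2)^2 ≡ 50^2 = 2500 ≡ 110 (mod 239)
17^8 = (17^4)^2 ≡ 110^2 = 12100 ≡ 150 (mod 239)
17^14 = 17^8 · 17^4 · 17^2 ≡ 150 · 110 · 50 ≡ 211 (mod 239).
So B = 211. Party 1 then computes K = B^a mod n = 211^20 mod 239.
211^1 ≡ 211 (mod 239)
211^2 = (211^1)^2 ≡ 211^2 = 44521 ≡ 67 (mod 239)
211^4 = (211^2)^2 ≡ 67^2 = 4489 ≡ 187 (mod 239)
211^8 = (211^4)^2 ≡ 187^2 = 34969 ≡ 75 (mod 239)
211^16 = (211^8)^2 ≡ 75^2 = 5625 ≡ 128 (mod 239)
211^20 = 211^16 · 211^4 ≡ 128 · 187 ≡ 36 (mod 239).

36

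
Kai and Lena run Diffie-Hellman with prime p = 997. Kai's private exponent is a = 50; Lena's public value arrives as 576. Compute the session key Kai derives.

Shared key K = 576^50 mod 997.
576^1 ≡ 576 (mod 997)
576^2 = (576^1)^2 ≡ 576^2 = 331776 ≡ 772 (mod 997)
576^4 = (576^2)^2 ≡ 772^2 = 595984 ≡ 775 (mod 997)
576^8 = (576^4)^2 ≡ 775^2 = 600625 ≡ 431 (mod 997)
576^16 = (576^8)^2 ≡ 431^2 = 185761 ≡ 319 (mod 997)
576^32 = (576^16)^2 ≡ 319^2 = 101761 ≡ 67 (mod 997)
576^50 = 576^32 · 576^16 · 576^2 ≡ 67 · 319 · 772 ≡ 603 (mod 997).

603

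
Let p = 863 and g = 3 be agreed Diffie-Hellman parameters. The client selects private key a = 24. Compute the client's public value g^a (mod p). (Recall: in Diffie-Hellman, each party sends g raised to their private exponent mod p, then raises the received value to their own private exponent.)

Public value = 3^24 (mod 863).
3^1 ≡ 3 (mod 863)
3^2 = (3^1)^2 ≡ 3^2 = 9 ≡ 9 (mod 863)
3^4 = (3^2)^2 ≡ 9^2 = 81 ≡ 81 (mod 863)
3^8 = (3^4)^2 ≡ 81^2 = 6561 ≡ 520 (mod 863)
3^16 = (3^8)^2 ≡ 520^2 = 270400 ≡ 281 (mod 863)
3^24 = 3^16 · 3^8 ≡ 281 · 520 ≡ 273 (mod 863).

273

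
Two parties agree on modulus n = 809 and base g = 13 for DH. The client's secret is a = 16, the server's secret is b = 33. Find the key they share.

739

The server sends B = g^b mod n = 13^33 mod 809.
13^1 ≡ 13 (mod 809)
13^2 = (13^1)^2 ≡ 13^2 = 169 ≡ 169 (mod 809)
13^4 = (13^2)^2 ≡ 169^2 = 28561 ≡ 246 (mod 809)
13^8 = (13^4)^2 ≡ 246^2 = 60516 ≡ 650 (mod 809)
13^16 = (13^8)^2 ≡ 650^2 = 422500 ≡ 202 (mod 809)
13^32 = (13^16)^2 ≡ 202^2 = 40804 ≡ 354 (mod 809)
13^33 = 13^32 · 13^1 ≡ 354 · 13 ≡ 557 (mod 809).
So B = 557. The client then computes K = B^a mod n = 557^16 mod 809.
557^1 ≡ 557 (mod 809)
557^2 = (557^1)^2 ≡ 557^2 = 310249 ≡ 402 (mod 809)
557^4 = (557^2)^2 ≡ 402^2 = 161604 ≡ 613 (mod 809)
557^8 = (557^4)^2 ≡ 613^2 = 375769 ≡ 393 (mod 809)
557^16 = (557^8)^2 ≡ 393^2 = 154449 ≡ 739 (mod 809)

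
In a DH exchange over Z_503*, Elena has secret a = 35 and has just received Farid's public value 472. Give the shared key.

329

Shared key K = 472^35 mod 503.
472^1 ≡ 472 (mod 503)
472^2 = (472^1)^2 ≡ 472^2 = 222784 ≡ 458 (mod 503)
472^4 = (472^2)^2 ≡ 458^2 = 209764 ≡ 13 (mod 503)
472^8 = (472^4)^2 ≡ 13^2 = 169 ≡ 169 (mod 503)
472^16 = (472^8)^2 ≡ 169^2 = 28561 ≡ 393 (mod 503)
472^32 = (472^16)^2 ≡ 393^2 = 154449 ≡ 28 (mod 503)
472^35 = 472^32 · 472^2 · 472^1 ≡ 28 · 458 · 472 ≡ 329 (mod 503).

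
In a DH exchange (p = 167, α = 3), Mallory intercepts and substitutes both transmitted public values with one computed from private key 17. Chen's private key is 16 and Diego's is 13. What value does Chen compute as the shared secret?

Chen receives Mallory's public value M = 3^17 mod 167 instead of the honest one.
3^1 ≡ 3 (mod 167)
3^2 = (3^1)^2 ≡ 3^2 = 9 ≡ 9 (mod 167)
3^4 = (3^2)^2 ≡ 9^2 = 81 ≡ 81 (mod 167)
3^8 = (3^4)^2 ≡ 81^2 = 6561 ≡ 48 (mod 167)
3^16 = (3^8)^2 ≡ 48^2 = 2304 ≡ 133 (mod 167)
3^17 = 3^16 · 3^1 ≡ 133 · 3 ≡ 65 (mod 167).
So M = 65. Chen computes K = M^16 mod 167.
65^1 ≡ 65 (mod 167)
65^2 = (65^1)^2 ≡ 65^2 = 4225 ≡ 50 (mod 167)
65^4 = (65^2)^2 ≡ 50^2 = 2500 ≡ 162 (mod 167)
65^8 = (65^4)^2 ≡ 162^2 = 26244 ≡ 25 (mod 167)
65^16 = (65^8)^2 ≡ 25^2 = 625 ≡ 124 (mod 167)

124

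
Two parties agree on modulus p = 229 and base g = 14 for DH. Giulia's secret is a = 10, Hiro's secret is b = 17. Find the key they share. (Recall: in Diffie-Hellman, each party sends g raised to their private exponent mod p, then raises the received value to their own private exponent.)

180

Giulia sends A = g^a mod p = 14^10 mod 229.
14^1 ≡ 14 (mod 229)
14^2 = (14^1)^2 ≡ 14^2 = 196 ≡ 196 (mod 229)
14^4 = (14^2)^2 ≡ 196^2 = 38416 ≡ 173 (mod 229)
14^8 = (14^4)^2 ≡ 173^2 = 29929 ≡ 159 (mod 229)
14^10 = 14^8 · 14^2 ≡ 159 · 196 ≡ 20 (mod 229).
So A = 20. Hiro then computes K = A^b mod p = 20^17 mod 229.
20^1 ≡ 20 (mod 229)
20^2 = (20^1)^2 ≡ 20^2 = 400 ≡ 171 (mod 229)
20^4 = (20^2)^2 ≡ 171^2 = 29241 ≡ 158 (mod 229)
20^8 = (20^4)^2 ≡ 158^2 = 24964 ≡ 3 (mod 229)
20^16 = (20^8)^2 ≡ 3^2 = 9 ≡ 9 (mod 229)
20^17 = 20^16 · 20^1 ≡ 9 · 20 ≡ 180 (mod 229).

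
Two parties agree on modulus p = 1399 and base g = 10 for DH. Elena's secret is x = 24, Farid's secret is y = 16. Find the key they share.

1246

Farid sends B = g^y mod p = 10^16 mod 1399.
10^1 ≡ 10 (mod 1399)
10^2 = (10^1)^2 ≡ 10^2 = 100 ≡ 100 (mod 1399)
10^4 = (10^2)^2 ≡ 100^2 = 10000 ≡ 207 (mod 1399)
10^8 = (10^4)^2 ≡ 207^2 = 42849 ≡ 879 (mod 1399)
10^16 = (10^8)^2 ≡ 879^2 = 772641 ≡ 393 (mod 1399)
So B = 393. Elena then computes K = B^x mod p = 393^24 mod 1399.
393^1 ≡ 393 (mod 1399)
393^2 = (393^1)^2 ≡ 393^2 = 154449 ≡ 559 (mod 1399)
393^4 = (393^2)^2 ≡ 559^2 = 312481 ≡ 504 (mod 1399)
393^8 = (393^4)^2 ≡ 504^2 = 254016 ≡ 797 (mod 1399)
393^16 = (393^8)^2 ≡ 797^2 = 635209 ≡ 63 (mod 1399)
393^24 = 393^16 · 393^8 ≡ 63 · 797 ≡ 1246 (mod 1399).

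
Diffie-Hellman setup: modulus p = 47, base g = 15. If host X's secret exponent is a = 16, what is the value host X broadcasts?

27

Public value = 15^16 mod 47.
15^1 ≡ 15 (mod 47)
15^2 = (15^1)^2 ≡ 15^2 = 225 ≡ 37 (mod 47)
15^4 = (15^2)^2 ≡ 37^2 = 1369 ≡ 6 (mod 47)
15^8 = (15^4)^2 ≡ 6^2 = 36 ≡ 36 (mod 47)
15^16 = (15^8)^2 ≡ 36^2 = 1296 ≡ 27 (mod 47)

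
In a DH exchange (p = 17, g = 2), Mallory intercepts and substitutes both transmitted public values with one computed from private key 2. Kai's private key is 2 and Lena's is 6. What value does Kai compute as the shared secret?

16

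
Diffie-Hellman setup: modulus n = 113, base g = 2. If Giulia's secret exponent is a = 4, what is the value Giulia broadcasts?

16

Public value = 2^{4} \pmod{113}.
2^1 ≡ 2 (mod 113)
2^2 = (2^1)^2 ≡ 2^2 = 4 ≡ 4 (mod 113)
2^4 = (2^2)^2 ≡ 4^2 = 16 ≡ 16 (mod 113)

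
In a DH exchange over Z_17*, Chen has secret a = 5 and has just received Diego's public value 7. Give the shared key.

11

Shared key K = 7^5 mod 17.
7^1 ≡ 7 (mod 17)
7^2 = (7^1)^2 ≡ 7^2 = 49 ≡ 15 (mod 17)
7^4 = (7^2)^2 ≡ 15^2 = 225 ≡ 4 (mod 17)
7^5 = 7^4 · 7^1 ≡ 4 · 7 ≡ 11 (mod 17).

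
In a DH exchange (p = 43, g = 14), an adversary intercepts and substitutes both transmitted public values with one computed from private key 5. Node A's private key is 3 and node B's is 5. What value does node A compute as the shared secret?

Node A receives an adversary's public value M = 14^5 mod 43 instead of the honest one.
14^1 ≡ 14 (mod 43)
14^2 = (14^1)^2 ≡ 14^2 = 196 ≡ 24 (mod 43)
14^4 = (14^2)^2 ≡ 24^2 = 576 ≡ 17 (mod 43)
14^5 = 14^4 · 14^1 ≡ 17 · 14 ≡ 23 (mod 43).
So M = 23. Node A computes K = M^3 mod 43.
23^1 ≡ 23 (mod 43)
23^2 = (23^1)^2 ≡ 23^2 = 529 ≡ 13 (mod 43)
23^3 = 23^2 · 23^1 ≡ 13 · 23 ≡ 41 (mod 43).

41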